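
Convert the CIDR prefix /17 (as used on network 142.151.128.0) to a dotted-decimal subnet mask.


/17 means 17 network bits, 15 host bits
Binary: 11111111111111111000000000000000
Mask: 255.255.128.0


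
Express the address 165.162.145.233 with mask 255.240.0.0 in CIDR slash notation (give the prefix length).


Binary: 11111111.11110000.00000000.00000000
Count leading 1s
Prefix: /12


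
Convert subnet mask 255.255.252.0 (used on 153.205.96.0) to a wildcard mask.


Subnet mask: 255.255.252.0
Wildcard = 255.255.255.255 - subnet mask
255 - 255 = 0
255 - 255 = 0
255 - 252 = 3
255 - 0 = 255
Wildcard: 0.0.3.255


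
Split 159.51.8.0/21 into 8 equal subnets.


New prefix = 21 + 3 = 24
Each subnet has 256 addresses
  159.51.8.0/24
  159.51.9.0/24
  159.51.10.0/24
  159.51.11.0/24
  159.51.12.0/24
  159.51.13.0/24
  159.51.14.0/24
  159.51.15.0/24
Subnets: 159.51.8.0/24, 159.51.9.0/24, 159.51.10.0/24, 159.51.11.0/24, 159.51.12.0/24, 159.51.13.0/24, 159.51.14.0/24, 159.51.15.0/24


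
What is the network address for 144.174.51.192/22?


IP:   10010000.10101110.00110011.11000000
Mask: 11111111.11111111.11111100.00000000
AND operation:
Net:  10010000.10101110.00110000.00000000
Network: 144.174.48.0/22


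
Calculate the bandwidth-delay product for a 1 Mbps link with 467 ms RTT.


BDP = bandwidth * RTT
= 1 Mbps * 467 ms
= 1 * 1e6 * 467 / 1000 bits
= 467000 bits
= 58375 bytes
= 57.0068 KB
BDP = 467000 bits (58375 bytes)


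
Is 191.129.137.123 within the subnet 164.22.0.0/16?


Subnet network: 164.22.0.0
Test IP AND mask: 191.129.0.0
No, 191.129.137.123 is not in 164.22.0.0/16


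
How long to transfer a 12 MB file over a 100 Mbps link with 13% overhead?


Effective throughput = 100 * (1 - 13/100) = 87 Mbps
File size in Mb = 12 * 8 = 96 Mb
Time = 96 / 87
Time = 1.1034 seconds


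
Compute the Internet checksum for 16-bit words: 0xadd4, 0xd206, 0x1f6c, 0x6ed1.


Sum all words (with carry folding):
+ 0xadd4 = 0xadd4
+ 0xd206 = 0x7fdb
+ 0x1f6c = 0x9f47
+ 0x6ed1 = 0x0e19
One's complement: ~0x0e19
Checksum = 0xf1e6


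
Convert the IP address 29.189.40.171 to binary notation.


29 = 00011101
189 = 10111101
40 = 00101000
171 = 10101011
Binary: 00011101.10111101.00101000.10101011


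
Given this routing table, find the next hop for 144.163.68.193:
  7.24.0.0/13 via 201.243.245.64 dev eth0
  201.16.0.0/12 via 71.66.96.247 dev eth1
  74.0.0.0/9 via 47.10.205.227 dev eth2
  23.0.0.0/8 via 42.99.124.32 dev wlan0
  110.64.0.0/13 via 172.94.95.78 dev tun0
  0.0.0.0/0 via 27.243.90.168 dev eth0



Longest prefix match for 144.163.68.193:
  /13 7.24.0.0: no
  /12 201.16.0.0: no
  /9 74.0.0.0: no
  /8 23.0.0.0: no
  /13 110.64.0.0: no
  /0 0.0.0.0: MATCH
Selected: next-hop 27.243.90.168 via eth0 (matched /0)


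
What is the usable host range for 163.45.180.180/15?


Network: 163.44.0.0
Broadcast: 163.45.255.255
First usable = network + 1
Last usable = broadcast - 1
Range: 163.44.0.1 to 163.45.255.254


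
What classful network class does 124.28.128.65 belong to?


First octet: 124
Binary: 01111100
0xxxxxxx -> Class A (1-126)
Class A, default mask 255.0.0.0 (/8)


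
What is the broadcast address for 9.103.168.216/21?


Network: 9.103.168.0/21
Host bits = 11
Set all host bits to 1:
Broadcast: 9.103.175.255


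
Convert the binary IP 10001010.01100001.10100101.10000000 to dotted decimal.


10001010 = 138
01100001 = 97
10100101 = 165
10000000 = 128
IP: 138.97.165.128


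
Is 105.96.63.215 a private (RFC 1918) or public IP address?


RFC 1918 private ranges:
  10.0.0.0/8 (10.0.0.0 - 10.255.255.255)
  172.16.0.0/12 (172.16.0.0 - 172.31.255.255)
  192.168.0.0/16 (192.168.0.0 - 192.168.255.255)
Public (not in any RFC 1918 range)


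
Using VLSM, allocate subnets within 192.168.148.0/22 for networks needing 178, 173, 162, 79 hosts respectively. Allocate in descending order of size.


178 hosts -> /24 (254 usable): 192.168.148.0/24
173 hosts -> /24 (254 usable): 192.168.149.0/24
162 hosts -> /24 (254 usable): 192.168.150.0/24
79 hosts -> /25 (126 usable): 192.168.151.0/25
Allocation: 192.168.148.0/24 (178 hosts, 254 usable); 192.168.149.0/24 (173 hosts, 254 usable); 192.168.150.0/24 (162 hosts, 254 usable); 192.168.151.0/25 (79 hosts, 126 usable)


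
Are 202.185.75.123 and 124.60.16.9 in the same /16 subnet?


Mask: 255.255.0.0
202.185.75.123 AND mask = 202.185.0.0
124.60.16.9 AND mask = 124.60.0.0
No, different subnets (202.185.0.0 vs 124.60.0.0)


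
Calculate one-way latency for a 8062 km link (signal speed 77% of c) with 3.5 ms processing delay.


Speed = 0.77 * 3e5 km/s = 231000 km/s
Propagation delay = 8062 / 231000 = 0.0349 s = 34.9004 ms
Processing delay = 3.5 ms
Total one-way latency = 38.4004 ms


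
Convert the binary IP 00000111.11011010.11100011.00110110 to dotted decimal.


00000111 = 7
11011010 = 218
11100011 = 227
00110110 = 54
IP: 7.218.227.54


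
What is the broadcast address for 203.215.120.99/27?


Network: 203.215.120.96/27
Host bits = 5
Set all host bits to 1:
Broadcast: 203.215.120.127


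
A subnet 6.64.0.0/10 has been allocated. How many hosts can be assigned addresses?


Host bits = 32 - 10 = 22
Total addresses = 2^22 = 4194304
Usable = total - 2 (network and broadcast)
Usable hosts: 4194302


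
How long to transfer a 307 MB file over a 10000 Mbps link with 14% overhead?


Effective throughput = 10000 * (1 - 14/100) = 8600 Mbps
File size in Mb = 307 * 8 = 2456 Mb
Time = 2456 / 8600
Time = 0.2856 seconds


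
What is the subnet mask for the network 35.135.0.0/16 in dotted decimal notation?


/16 means 16 network bits, 16 host bits
Binary: 11111111111111110000000000000000
Mask: 255.255.0.0


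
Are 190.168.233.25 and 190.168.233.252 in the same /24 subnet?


Mask: 255.255.255.0
190.168.233.25 AND mask = 190.168.233.0
190.168.233.252 AND mask = 190.168.233.0
Yes, same subnet (190.168.233.0)


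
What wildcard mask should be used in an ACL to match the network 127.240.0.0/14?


Subnet mask: 255.252.0.0
Wildcard = 255.255.255.255 - subnet mask
255 - 255 = 0
255 - 252 = 3
255 - 0 = 255
255 - 0 = 255
Wildcard: 0.3.255.255


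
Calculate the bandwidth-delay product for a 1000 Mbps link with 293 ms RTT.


BDP = bandwidth * RTT
= 1000 Mbps * 293 ms
= 1000 * 1e6 * 293 / 1000 bits
= 293000000 bits
= 36625000 bytes
= 35766.6016 KB
BDP = 293000000 bits (36625000 bytes)


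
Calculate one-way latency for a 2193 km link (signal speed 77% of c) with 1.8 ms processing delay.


Speed = 0.77 * 3e5 km/s = 231000 km/s
Propagation delay = 2193 / 231000 = 0.0095 s = 9.4935 ms
Processing delay = 1.8 ms
Total one-way latency = 11.2935 ms


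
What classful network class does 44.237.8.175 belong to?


First octet: 44
Binary: 00101100
0xxxxxxx -> Class A (1-126)
Class A, default mask 255.0.0.0 (/8)


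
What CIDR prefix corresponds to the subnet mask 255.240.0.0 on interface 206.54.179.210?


Binary: 11111111.11110000.00000000.00000000
Count leading 1s
Prefix: /12


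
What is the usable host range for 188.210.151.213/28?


Network: 188.210.151.208
Broadcast: 188.210.151.223
First usable = network + 1
Last usable = broadcast - 1
Range: 188.210.151.209 to 188.210.151.222


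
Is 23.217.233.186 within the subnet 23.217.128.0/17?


Subnet network: 23.217.128.0
Test IP AND mask: 23.217.128.0
Yes, 23.217.233.186 is in 23.217.128.0/17


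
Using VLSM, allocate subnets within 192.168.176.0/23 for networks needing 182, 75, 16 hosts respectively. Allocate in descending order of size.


182 hosts -> /24 (254 usable): 192.168.176.0/24
75 hosts -> /25 (126 usable): 192.168.177.0/25
16 hosts -> /27 (30 usable): 192.168.177.128/27
Allocation: 192.168.176.0/24 (182 hosts, 254 usable); 192.168.177.0/25 (75 hosts, 126 usable); 192.168.177.128/27 (16 hosts, 30 usable)


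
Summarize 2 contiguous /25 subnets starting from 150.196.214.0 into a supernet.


Original prefix: /25
Number of subnets: 2 = 2^1
New prefix = 25 - 1 = 24
Supernet: 150.196.214.0/24


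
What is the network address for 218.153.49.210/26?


IP:   11011010.10011001.00110001.11010010
Mask: 11111111.11111111.11111111.11000000
AND operation:
Net:  11011010.10011001.00110001.11000000
Network: 218.153.49.192/26


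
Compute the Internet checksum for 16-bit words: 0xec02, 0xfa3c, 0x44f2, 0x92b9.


Sum all words (with carry folding):
+ 0xec02 = 0xec02
+ 0xfa3c = 0xe63f
+ 0x44f2 = 0x2b32
+ 0x92b9 = 0xbdeb
One's complement: ~0xbdeb
Checksum = 0x4214


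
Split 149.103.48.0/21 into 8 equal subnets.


New prefix = 21 + 3 = 24
Each subnet has 256 addresses
  149.103.48.0/24
  149.103.49.0/24
  149.103.50.0/24
  149.103.51.0/24
  149.103.52.0/24
  149.103.53.0/24
  149.103.54.0/24
  149.103.55.0/24
Subnets: 149.103.48.0/24, 149.103.49.0/24, 149.103.50.0/24, 149.103.51.0/24, 149.103.52.0/24, 149.103.53.0/24, 149.103.54.0/24, 149.103.55.0/24


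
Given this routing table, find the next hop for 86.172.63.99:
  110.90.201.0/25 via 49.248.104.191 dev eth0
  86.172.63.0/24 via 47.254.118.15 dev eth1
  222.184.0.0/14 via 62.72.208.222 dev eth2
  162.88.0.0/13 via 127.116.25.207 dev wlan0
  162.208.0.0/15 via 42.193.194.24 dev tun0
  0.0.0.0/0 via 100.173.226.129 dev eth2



Longest prefix match for 86.172.63.99:
  /25 110.90.201.0: no
  /24 86.172.63.0: MATCH
  /14 222.184.0.0: no
  /13 162.88.0.0: no
  /15 162.208.0.0: no
  /0 0.0.0.0: MATCH
Selected: next-hop 47.254.118.15 via eth1 (matched /24)


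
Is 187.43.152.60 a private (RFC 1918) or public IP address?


RFC 1918 private ranges:
  10.0.0.0/8 (10.0.0.0 - 10.255.255.255)
  172.16.0.0/12 (172.16.0.0 - 172.31.255.255)
  192.168.0.0/16 (192.168.0.0 - 192.168.255.255)
Public (not in any RFC 1918 range)


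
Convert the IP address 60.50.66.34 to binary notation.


60 = 00111100
50 = 00110010
66 = 01000010
34 = 00100010
Binary: 00111100.00110010.01000010.00100010


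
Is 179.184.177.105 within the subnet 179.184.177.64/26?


Subnet network: 179.184.177.64
Test IP AND mask: 179.184.177.64
Yes, 179.184.177.105 is in 179.184.177.64/26


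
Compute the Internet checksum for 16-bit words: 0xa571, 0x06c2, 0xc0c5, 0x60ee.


Sum all words (with carry folding):
+ 0xa571 = 0xa571
+ 0x06c2 = 0xac33
+ 0xc0c5 = 0x6cf9
+ 0x60ee = 0xcde7
One's complement: ~0xcde7
Checksum = 0x3218


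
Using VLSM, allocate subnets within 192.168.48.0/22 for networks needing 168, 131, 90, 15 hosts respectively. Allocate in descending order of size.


168 hosts -> /24 (254 usable): 192.168.48.0/24
131 hosts -> /24 (254 usable): 192.168.49.0/24
90 hosts -> /25 (126 usable): 192.168.50.0/25
15 hosts -> /27 (30 usable): 192.168.50.128/27
Allocation: 192.168.48.0/24 (168 hosts, 254 usable); 192.168.49.0/24 (131 hosts, 254 usable); 192.168.50.0/25 (90 hosts, 126 usable); 192.168.50.128/27 (15 hosts, 30 usable)


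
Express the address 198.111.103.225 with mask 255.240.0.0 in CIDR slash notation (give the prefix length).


Binary: 11111111.11110000.00000000.00000000
Count leading 1s
Prefix: /12


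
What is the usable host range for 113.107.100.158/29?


Network: 113.107.100.152
Broadcast: 113.107.100.159
First usable = network + 1
Last usable = broadcast - 1
Range: 113.107.100.153 to 113.107.100.158


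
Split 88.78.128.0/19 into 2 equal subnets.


New prefix = 19 + 1 = 20
Each subnet has 4096 addresses
  88.78.128.0/20
  88.78.144.0/20
Subnets: 88.78.128.0/20, 88.78.144.0/20


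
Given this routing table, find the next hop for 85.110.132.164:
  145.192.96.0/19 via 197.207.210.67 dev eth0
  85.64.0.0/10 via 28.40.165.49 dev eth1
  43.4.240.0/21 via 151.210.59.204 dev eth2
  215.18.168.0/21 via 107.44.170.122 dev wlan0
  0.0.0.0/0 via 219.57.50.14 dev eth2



Longest prefix match for 85.110.132.164:
  /19 145.192.96.0: no
  /10 85.64.0.0: MATCH
  /21 43.4.240.0: no
  /21 215.18.168.0: no
  /0 0.0.0.0: MATCH
Selected: next-hop 28.40.165.49 via eth1 (matched /10)


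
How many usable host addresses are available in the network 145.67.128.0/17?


Host bits = 32 - 17 = 15
Total addresses = 2^15 = 32768
Usable = total - 2 (network and broadcast)
Usable hosts: 32766


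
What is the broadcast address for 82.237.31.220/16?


Network: 82.237.0.0/16
Host bits = 16
Set all host bits to 1:
Broadcast: 82.237.255.255


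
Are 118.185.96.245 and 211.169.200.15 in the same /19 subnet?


Mask: 255.255.224.0
118.185.96.245 AND mask = 118.185.96.0
211.169.200.15 AND mask = 211.169.192.0
No, different subnets (118.185.96.0 vs 211.169.192.0)


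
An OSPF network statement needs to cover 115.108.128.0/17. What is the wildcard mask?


Subnet mask: 255.255.128.0
Wildcard = 255.255.255.255 - subnet mask
255 - 255 = 0
255 - 255 = 0
255 - 128 = 127
255 - 0 = 255
Wildcard: 0.0.127.255


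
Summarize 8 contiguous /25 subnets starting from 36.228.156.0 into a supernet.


Original prefix: /25
Number of subnets: 8 = 2^3
New prefix = 25 - 3 = 22
Supernet: 36.228.156.0/22


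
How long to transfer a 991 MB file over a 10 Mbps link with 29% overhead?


Effective throughput = 10 * (1 - 29/100) = 7.1 Mbps
File size in Mb = 991 * 8 = 7928 Mb
Time = 7928 / 7.1
Time = 1116.6197 seconds


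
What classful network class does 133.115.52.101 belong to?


First octet: 133
Binary: 10000101
10xxxxxx -> Class B (128-191)
Class B, default mask 255.255.0.0 (/16)


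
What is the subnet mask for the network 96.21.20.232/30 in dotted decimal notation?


/30 means 30 network bits, 2 host bits
Binary: 11111111111111111111111111111100
Mask: 255.255.255.252


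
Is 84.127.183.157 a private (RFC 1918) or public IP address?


RFC 1918 private ranges:
  10.0.0.0/8 (10.0.0.0 - 10.255.255.255)
  172.16.0.0/12 (172.16.0.0 - 172.31.255.255)
  192.168.0.0/16 (192.168.0.0 - 192.168.255.255)
Public (not in any RFC 1918 range)


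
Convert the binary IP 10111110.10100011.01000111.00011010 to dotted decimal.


10111110 = 190
10100011 = 163
01000111 = 71
00011010 = 26
IP: 190.163.71.26


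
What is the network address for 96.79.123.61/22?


IP:   01100000.01001111.01111011.00111101
Mask: 11111111.11111111.11111100.00000000
AND operation:
Net:  01100000.01001111.01111000.00000000
Network: 96.79.120.0/22


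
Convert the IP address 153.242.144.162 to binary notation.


153 = 10011001
242 = 11110010
144 = 10010000
162 = 10100010
Binary: 10011001.11110010.10010000.10100010


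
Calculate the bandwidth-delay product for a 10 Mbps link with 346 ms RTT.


BDP = bandwidth * RTT
= 10 Mbps * 346 ms
= 10 * 1e6 * 346 / 1000 bits
= 3460000 bits
= 432500 bytes
= 422.3633 KB
BDP = 3460000 bits (432500 bytes)


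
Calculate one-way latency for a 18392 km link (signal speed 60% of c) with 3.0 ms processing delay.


Speed = 0.6 * 3e5 km/s = 180000 km/s
Propagation delay = 18392 / 180000 = 0.1022 s = 102.1778 ms
Processing delay = 3.0 ms
Total one-way latency = 105.1778 ms


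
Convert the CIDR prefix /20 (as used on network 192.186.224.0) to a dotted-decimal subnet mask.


/20 means 20 network bits, 12 host bits
Binary: 11111111111111111111000000000000
Mask: 255.255.240.0


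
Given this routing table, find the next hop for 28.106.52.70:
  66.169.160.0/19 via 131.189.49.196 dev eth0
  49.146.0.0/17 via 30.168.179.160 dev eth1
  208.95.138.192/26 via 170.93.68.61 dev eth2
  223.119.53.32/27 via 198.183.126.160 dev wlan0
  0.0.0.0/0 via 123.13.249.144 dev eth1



Longest prefix match for 28.106.52.70:
  /19 66.169.160.0: no
  /17 49.146.0.0: no
  /26 208.95.138.192: no
  /27 223.119.53.32: no
  /0 0.0.0.0: MATCH
Selected: next-hop 123.13.249.144 via eth1 (matched /0)


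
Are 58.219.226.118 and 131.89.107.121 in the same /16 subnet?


Mask: 255.255.0.0
58.219.226.118 AND mask = 58.219.0.0
131.89.107.121 AND mask = 131.89.0.0
No, different subnets (58.219.0.0 vs 131.89.0.0)


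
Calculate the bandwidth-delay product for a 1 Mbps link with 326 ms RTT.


BDP = bandwidth * RTT
= 1 Mbps * 326 ms
= 1 * 1e6 * 326 / 1000 bits
= 326000 bits
= 40750 bytes
= 39.7949 KB
BDP = 326000 bits (40750 bytes)


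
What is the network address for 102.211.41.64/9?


IP:   01100110.11010011.00101001.01000000
Mask: 11111111.10000000.00000000.00000000
AND operation:
Net:  01100110.10000000.00000000.00000000
Network: 102.128.0.0/9


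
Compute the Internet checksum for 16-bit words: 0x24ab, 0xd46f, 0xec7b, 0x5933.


Sum all words (with carry folding):
+ 0x24ab = 0x24ab
+ 0xd46f = 0xf91a
+ 0xec7b = 0xe596
+ 0x5933 = 0x3eca
One's complement: ~0x3eca
Checksum = 0xc135


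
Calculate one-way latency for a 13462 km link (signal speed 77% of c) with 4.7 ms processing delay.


Speed = 0.77 * 3e5 km/s = 231000 km/s
Propagation delay = 13462 / 231000 = 0.0583 s = 58.2771 ms
Processing delay = 4.7 ms
Total one-way latency = 62.9771 ms


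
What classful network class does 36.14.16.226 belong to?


First octet: 36
Binary: 00100100
0xxxxxxx -> Class A (1-126)
Class A, default mask 255.0.0.0 (/8)


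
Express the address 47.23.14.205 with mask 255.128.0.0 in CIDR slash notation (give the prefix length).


Binary: 11111111.10000000.00000000.00000000
Count leading 1s
Prefix: /9


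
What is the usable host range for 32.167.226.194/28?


Network: 32.167.226.192
Broadcast: 32.167.226.207
First usable = network + 1
Last usable = broadcast - 1
Range: 32.167.226.193 to 32.167.226.206


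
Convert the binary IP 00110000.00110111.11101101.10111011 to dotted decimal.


00110000 = 48
00110111 = 55
11101101 = 237
10111011 = 187
IP: 48.55.237.187


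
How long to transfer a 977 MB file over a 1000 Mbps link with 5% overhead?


Effective throughput = 1000 * (1 - 5/100) = 950 Mbps
File size in Mb = 977 * 8 = 7816 Mb
Time = 7816 / 950
Time = 8.2274 seconds


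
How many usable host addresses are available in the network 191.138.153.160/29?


Host bits = 32 - 29 = 3
Total addresses = 2^3 = 8
Usable = total - 2 (network and broadcast)
Usable hosts: 6


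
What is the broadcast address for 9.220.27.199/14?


Network: 9.220.0.0/14
Host bits = 18
Set all host bits to 1:
Broadcast: 9.223.255.255


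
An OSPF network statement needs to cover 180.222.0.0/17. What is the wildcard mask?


Subnet mask: 255.255.128.0
Wildcard = 255.255.255.255 - subnet mask
255 - 255 = 0
255 - 255 = 0
255 - 128 = 127
255 - 0 = 255
Wildcard: 0.0.127.255


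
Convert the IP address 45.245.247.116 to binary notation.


45 = 00101101
245 = 11110101
247 = 11110111
116 = 01110100
Binary: 00101101.11110101.11110111.01110100


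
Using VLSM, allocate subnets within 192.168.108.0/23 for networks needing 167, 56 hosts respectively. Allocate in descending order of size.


167 hosts -> /24 (254 usable): 192.168.108.0/24
56 hosts -> /26 (62 usable): 192.168.109.0/26
Allocation: 192.168.108.0/24 (167 hosts, 254 usable); 192.168.109.0/26 (56 hosts, 62 usable)


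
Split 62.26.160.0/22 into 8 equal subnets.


New prefix = 22 + 3 = 25
Each subnet has 128 addresses
  62.26.160.0/25
  62.26.160.128/25
  62.26.161.0/25
  62.26.161.128/25
  62.26.162.0/25
  62.26.162.128/25
  62.26.163.0/25
  62.26.163.128/25
Subnets: 62.26.160.0/25, 62.26.160.128/25, 62.26.161.0/25, 62.26.161.128/25, 62.26.162.0/25, 62.26.162.128/25, 62.26.163.0/25, 62.26.163.128/25


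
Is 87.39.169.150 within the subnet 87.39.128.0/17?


Subnet network: 87.39.128.0
Test IP AND mask: 87.39.128.0
Yes, 87.39.169.150 is in 87.39.128.0/17


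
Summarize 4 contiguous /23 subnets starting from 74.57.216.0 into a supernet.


Original prefix: /23
Number of subnets: 4 = 2^2
New prefix = 23 - 2 = 21
Supernet: 74.57.216.0/21


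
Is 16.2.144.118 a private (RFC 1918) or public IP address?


RFC 1918 private ranges:
  10.0.0.0/8 (10.0.0.0 - 10.255.255.255)
  172.16.0.0/12 (172.16.0.0 - 172.31.255.255)
  192.168.0.0/16 (192.168.0.0 - 192.168.255.255)
Public (not in any RFC 1918 range)


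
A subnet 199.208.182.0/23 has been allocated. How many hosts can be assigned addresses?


Host bits = 32 - 23 = 9
Total addresses = 2^9 = 512
Usable = total - 2 (network and broadcast)
Usable hosts: 510


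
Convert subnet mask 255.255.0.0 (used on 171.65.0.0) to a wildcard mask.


Subnet mask: 255.255.0.0
Wildcard = 255.255.255.255 - subnet mask
255 - 255 = 0
255 - 255 = 0
255 - 0 = 255
255 - 0 = 255
Wildcard: 0.0.255.255


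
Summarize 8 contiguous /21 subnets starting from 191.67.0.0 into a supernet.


Original prefix: /21
Number of subnets: 8 = 2^3
New prefix = 21 - 3 = 18
Supernet: 191.67.0.0/18


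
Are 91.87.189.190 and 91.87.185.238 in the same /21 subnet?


Mask: 255.255.248.0
91.87.189.190 AND mask = 91.87.184.0
91.87.185.238 AND mask = 91.87.184.0
Yes, same subnet (91.87.184.0)


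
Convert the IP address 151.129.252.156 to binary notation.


151 = 10010111
129 = 10000001
252 = 11111100
156 = 10011100
Binary: 10010111.10000001.11111100.10011100


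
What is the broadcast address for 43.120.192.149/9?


Network: 43.0.0.0/9
Host bits = 23
Set all host bits to 1:
Broadcast: 43.127.255.255


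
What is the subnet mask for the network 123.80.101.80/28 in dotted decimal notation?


/28 means 28 network bits, 4 host bits
Binary: 11111111111111111111111111110000
Mask: 255.255.255.240


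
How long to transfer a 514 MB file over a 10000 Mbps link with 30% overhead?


Effective throughput = 10000 * (1 - 30/100) = 7000 Mbps
File size in Mb = 514 * 8 = 4112 Mb
Time = 4112 / 7000
Time = 0.5874 seconds


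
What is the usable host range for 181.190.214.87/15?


Network: 181.190.0.0
Broadcast: 181.191.255.255
First usable = network + 1
Last usable = broadcast - 1
Range: 181.190.0.1 to 181.191.255.254


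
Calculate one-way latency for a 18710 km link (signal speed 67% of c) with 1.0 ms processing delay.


Speed = 0.67 * 3e5 km/s = 201000 km/s
Propagation delay = 18710 / 201000 = 0.0931 s = 93.0846 ms
Processing delay = 1.0 ms
Total one-way latency = 94.0846 ms


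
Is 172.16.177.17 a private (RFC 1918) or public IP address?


RFC 1918 private ranges:
  10.0.0.0/8 (10.0.0.0 - 10.255.255.255)
  172.16.0.0/12 (172.16.0.0 - 172.31.255.255)
  192.168.0.0/16 (192.168.0.0 - 192.168.255.255)
Private (in 172.16.0.0/12)


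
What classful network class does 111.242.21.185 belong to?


First octet: 111
Binary: 01101111
0xxxxxxx -> Class A (1-126)
Class A, default mask 255.0.0.0 (/8)


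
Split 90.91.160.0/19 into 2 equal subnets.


New prefix = 19 + 1 = 20
Each subnet has 4096 addresses
  90.91.160.0/20
  90.91.176.0/20
Subnets: 90.91.160.0/20, 90.91.176.0/20


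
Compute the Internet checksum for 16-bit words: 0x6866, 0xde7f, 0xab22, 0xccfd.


Sum all words (with carry folding):
+ 0x6866 = 0x6866
+ 0xde7f = 0x46e6
+ 0xab22 = 0xf208
+ 0xccfd = 0xbf06
One's complement: ~0xbf06
Checksum = 0x40f9


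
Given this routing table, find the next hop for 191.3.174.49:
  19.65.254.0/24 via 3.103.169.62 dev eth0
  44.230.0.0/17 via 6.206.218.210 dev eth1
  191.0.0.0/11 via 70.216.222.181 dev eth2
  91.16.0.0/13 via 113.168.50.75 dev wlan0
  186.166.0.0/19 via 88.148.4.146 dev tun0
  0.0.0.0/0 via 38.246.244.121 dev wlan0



Longest prefix match for 191.3.174.49:
  /24 19.65.254.0: no
  /17 44.230.0.0: no
  /11 191.0.0.0: MATCH
  /13 91.16.0.0: no
  /19 186.166.0.0: no
  /0 0.0.0.0: MATCH
Selected: next-hop 70.216.222.181 via eth2 (matched /11)


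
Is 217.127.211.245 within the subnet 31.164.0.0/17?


Subnet network: 31.164.0.0
Test IP AND mask: 217.127.128.0
No, 217.127.211.245 is not in 31.164.0.0/17


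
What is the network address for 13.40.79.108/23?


IP:   00001101.00101000.01001111.01101100
Mask: 11111111.11111111.11111110.00000000
AND operation:
Net:  00001101.00101000.01001110.00000000
Network: 13.40.78.0/23


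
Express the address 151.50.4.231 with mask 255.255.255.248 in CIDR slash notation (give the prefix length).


Binary: 11111111.11111111.11111111.11111000
Count leading 1s
Prefix: /29


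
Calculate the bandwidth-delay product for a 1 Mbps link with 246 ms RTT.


BDP = bandwidth * RTT
= 1 Mbps * 246 ms
= 1 * 1e6 * 246 / 1000 bits
= 246000 bits
= 30750 bytes
= 30.0293 KB
BDP = 246000 bits (30750 bytes)


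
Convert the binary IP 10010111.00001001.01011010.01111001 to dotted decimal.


10010111 = 151
00001001 = 9
01011010 = 90
01111001 = 121
IP: 151.9.90.121


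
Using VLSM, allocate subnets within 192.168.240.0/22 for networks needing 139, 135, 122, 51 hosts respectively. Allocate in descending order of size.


139 hosts -> /24 (254 usable): 192.168.240.0/24
135 hosts -> /24 (254 usable): 192.168.241.0/24
122 hosts -> /25 (126 usable): 192.168.242.0/25
51 hosts -> /26 (62 usable): 192.168.242.128/26
Allocation: 192.168.240.0/24 (139 hosts, 254 usable); 192.168.241.0/24 (135 hosts, 254 usable); 192.168.242.0/25 (122 hosts, 126 usable); 192.168.242.128/26 (51 hosts, 62 usable)


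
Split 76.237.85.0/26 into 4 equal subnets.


New prefix = 26 + 2 = 28
Each subnet has 16 addresses
  76.237.85.0/28
  76.237.85.16/28
  76.237.85.32/28
  76.237.85.48/28
Subnets: 76.237.85.0/28, 76.237.85.16/28, 76.237.85.32/28, 76.237.85.48/28


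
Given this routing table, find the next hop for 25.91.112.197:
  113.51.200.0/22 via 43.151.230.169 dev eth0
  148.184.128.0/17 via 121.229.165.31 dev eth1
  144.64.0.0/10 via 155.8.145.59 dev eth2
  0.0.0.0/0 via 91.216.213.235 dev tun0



Longest prefix match for 25.91.112.197:
  /22 113.51.200.0: no
  /17 148.184.128.0: no
  /10 144.64.0.0: no
  /0 0.0.0.0: MATCH
Selected: next-hop 91.216.213.235 via tun0 (matched /0)


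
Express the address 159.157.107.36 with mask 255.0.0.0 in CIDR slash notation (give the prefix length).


Binary: 11111111.00000000.00000000.00000000
Count leading 1s
Prefix: /8


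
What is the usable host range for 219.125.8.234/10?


Network: 219.64.0.0
Broadcast: 219.127.255.255
First usable = network + 1
Last usable = broadcast - 1
Range: 219.64.0.1 to 219.127.255.254


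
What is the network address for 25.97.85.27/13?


IP:   00011001.01100001.01010101.00011011
Mask: 11111111.11111000.00000000.00000000
AND operation:
Net:  00011001.01100000.00000000.00000000
Network: 25.96.0.0/13


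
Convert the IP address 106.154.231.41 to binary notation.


106 = 01101010
154 = 10011010
231 = 11100111
41 = 00101001
Binary: 01101010.10011010.11100111.00101001


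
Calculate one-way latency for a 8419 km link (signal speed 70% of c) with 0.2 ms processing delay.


Speed = 0.7 * 3e5 km/s = 210000 km/s
Propagation delay = 8419 / 210000 = 0.0401 s = 40.0905 ms
Processing delay = 0.2 ms
Total one-way latency = 40.2905 ms


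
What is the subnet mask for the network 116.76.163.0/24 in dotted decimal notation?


/24 means 24 network bits, 8 host bits
Binary: 11111111111111111111111100000000
Mask: 255.255.255.0


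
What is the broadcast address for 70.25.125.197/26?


Network: 70.25.125.192/26
Host bits = 6
Set all host bits to 1:
Broadcast: 70.25.125.255


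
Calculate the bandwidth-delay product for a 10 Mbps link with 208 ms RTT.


BDP = bandwidth * RTT
= 10 Mbps * 208 ms
= 10 * 1e6 * 208 / 1000 bits
= 2080000 bits
= 260000 bytes
= 253.9062 KB
BDP = 2080000 bits (260000 bytes)


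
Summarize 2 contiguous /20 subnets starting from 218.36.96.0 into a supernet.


Original prefix: /20
Number of subnets: 2 = 2^1
New prefix = 20 - 1 = 19
Supernet: 218.36.96.0/19


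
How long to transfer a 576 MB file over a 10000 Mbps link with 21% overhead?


Effective throughput = 10000 * (1 - 21/100) = 7900 Mbps
File size in Mb = 576 * 8 = 4608 Mb
Time = 4608 / 7900
Time = 0.5833 seconds


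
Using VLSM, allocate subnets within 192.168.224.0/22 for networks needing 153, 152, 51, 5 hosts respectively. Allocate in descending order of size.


153 hosts -> /24 (254 usable): 192.168.224.0/24
152 hosts -> /24 (254 usable): 192.168.225.0/24
51 hosts -> /26 (62 usable): 192.168.226.0/26
5 hosts -> /29 (6 usable): 192.168.226.64/29
Allocation: 192.168.224.0/24 (153 hosts, 254 usable); 192.168.225.0/24 (152 hosts, 254 usable); 192.168.226.0/26 (51 hosts, 62 usable); 192.168.226.64/29 (5 hosts, 6 usable)


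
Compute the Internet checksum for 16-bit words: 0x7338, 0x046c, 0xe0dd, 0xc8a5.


Sum all words (with carry folding):
+ 0x7338 = 0x7338
+ 0x046c = 0x77a4
+ 0xe0dd = 0x5882
+ 0xc8a5 = 0x2128
One's complement: ~0x2128
Checksum = 0xded7


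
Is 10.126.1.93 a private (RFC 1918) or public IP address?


RFC 1918 private ranges:
  10.0.0.0/8 (10.0.0.0 - 10.255.255.255)
  172.16.0.0/12 (172.16.0.0 - 172.31.255.255)
  192.168.0.0/16 (192.168.0.0 - 192.168.255.255)
Private (in 10.0.0.0/8)


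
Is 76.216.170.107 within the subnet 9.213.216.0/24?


Subnet network: 9.213.216.0
Test IP AND mask: 76.216.170.0
No, 76.216.170.107 is not in 9.213.216.0/24


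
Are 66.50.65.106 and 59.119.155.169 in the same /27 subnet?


Mask: 255.255.255.224
66.50.65.106 AND mask = 66.50.65.96
59.119.155.169 AND mask = 59.119.155.160
No, different subnets (66.50.65.96 vs 59.119.155.160)


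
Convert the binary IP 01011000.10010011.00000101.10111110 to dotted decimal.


01011000 = 88
10010011 = 147
00000101 = 5
10111110 = 190
IP: 88.147.5.190


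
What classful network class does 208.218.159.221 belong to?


First octet: 208
Binary: 11010000
110xxxxx -> Class C (192-223)
Class C, default mask 255.255.255.0 (/24)


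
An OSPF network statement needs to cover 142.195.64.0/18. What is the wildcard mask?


Subnet mask: 255.255.192.0
Wildcard = 255.255.255.255 - subnet mask
255 - 255 = 0
255 - 255 = 0
255 - 192 = 63
255 - 0 = 255
Wildcard: 0.0.63.255


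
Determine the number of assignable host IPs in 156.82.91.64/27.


Host bits = 32 - 27 = 5
Total addresses = 2^5 = 32
Usable = total - 2 (network and broadcast)
Usable hosts: 30


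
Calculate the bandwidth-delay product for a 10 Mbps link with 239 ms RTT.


BDP = bandwidth * RTT
= 10 Mbps * 239 ms
= 10 * 1e6 * 239 / 1000 bits
= 2390000 bits
= 298750 bytes
= 291.748 KB
BDP = 2390000 bits (298750 bytes)


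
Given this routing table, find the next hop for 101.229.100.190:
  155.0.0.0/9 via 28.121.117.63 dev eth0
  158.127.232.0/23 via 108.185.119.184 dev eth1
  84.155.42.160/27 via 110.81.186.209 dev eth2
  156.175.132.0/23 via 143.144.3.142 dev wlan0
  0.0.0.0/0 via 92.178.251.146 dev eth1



Longest prefix match for 101.229.100.190:
  /9 155.0.0.0: no
  /23 158.127.232.0: no
  /27 84.155.42.160: no
  /23 156.175.132.0: no
  /0 0.0.0.0: MATCH
Selected: next-hop 92.178.251.146 via eth1 (matched /0)


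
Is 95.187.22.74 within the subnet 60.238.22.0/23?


Subnet network: 60.238.22.0
Test IP AND mask: 95.187.22.0
No, 95.187.22.74 is not in 60.238.22.0/23


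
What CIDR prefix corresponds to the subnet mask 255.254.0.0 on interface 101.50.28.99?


Binary: 11111111.11111110.00000000.00000000
Count leading 1s
Prefix: /15


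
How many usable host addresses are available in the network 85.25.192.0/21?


Host bits = 32 - 21 = 11
Total addresses = 2^11 = 2048
Usable = total - 2 (network and broadcast)
Usable hosts: 2046


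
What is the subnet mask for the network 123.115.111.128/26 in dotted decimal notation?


/26 means 26 network bits, 6 host bits
Binary: 11111111111111111111111111000000
Mask: 255.255.255.192


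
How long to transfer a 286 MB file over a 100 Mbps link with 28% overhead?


Effective throughput = 100 * (1 - 28/100) = 72 Mbps
File size in Mb = 286 * 8 = 2288 Mb
Time = 2288 / 72
Time = 31.7778 seconds


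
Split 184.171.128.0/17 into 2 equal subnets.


New prefix = 17 + 1 = 18
Each subnet has 16384 addresses
  184.171.128.0/18
  184.171.192.0/18
Subnets: 184.171.128.0/18, 184.171.192.0/18


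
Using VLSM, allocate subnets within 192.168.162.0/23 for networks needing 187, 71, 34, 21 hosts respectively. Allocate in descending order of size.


187 hosts -> /24 (254 usable): 192.168.162.0/24
71 hosts -> /25 (126 usable): 192.168.163.0/25
34 hosts -> /26 (62 usable): 192.168.163.128/26
21 hosts -> /27 (30 usable): 192.168.163.192/27
Allocation: 192.168.162.0/24 (187 hosts, 254 usable); 192.168.163.0/25 (71 hosts, 126 usable); 192.168.163.128/26 (34 hosts, 62 usable); 192.168.163.192/27 (21 hosts, 30 usable)


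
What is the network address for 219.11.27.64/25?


IP:   11011011.00001011.00011011.01000000
Mask: 11111111.11111111.11111111.10000000
AND operation:
Net:  11011011.00001011.00011011.00000000
Network: 219.11.27.0/25


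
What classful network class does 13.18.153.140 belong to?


First octet: 13
Binary: 00001101
0xxxxxxx -> Class A (1-126)
Class A, default mask 255.0.0.0 (/8)


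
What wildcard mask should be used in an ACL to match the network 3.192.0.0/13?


Subnet mask: 255.248.0.0
Wildcard = 255.255.255.255 - subnet mask
255 - 255 = 0
255 - 248 = 7
255 - 0 = 255
255 - 0 = 255
Wildcard: 0.7.255.255


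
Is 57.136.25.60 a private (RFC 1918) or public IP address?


RFC 1918 private ranges:
  10.0.0.0/8 (10.0.0.0 - 10.255.255.255)
  172.16.0.0/12 (172.16.0.0 - 172.31.255.255)
  192.168.0.0/16 (192.168.0.0 - 192.168.255.255)
Public (not in any RFC 1918 range)


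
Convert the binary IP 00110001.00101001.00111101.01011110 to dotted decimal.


00110001 = 49
00101001 = 41
00111101 = 61
01011110 = 94
IP: 49.41.61.94


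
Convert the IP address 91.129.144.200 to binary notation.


91 = 01011011
129 = 10000001
144 = 10010000
200 = 11001000
Binary: 01011011.10000001.10010000.11001000


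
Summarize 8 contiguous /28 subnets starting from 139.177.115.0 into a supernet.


Original prefix: /28
Number of subnets: 8 = 2^3
New prefix = 28 - 3 = 25
Supernet: 139.177.115.0/25


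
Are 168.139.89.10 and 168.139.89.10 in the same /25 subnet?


Mask: 255.255.255.128
168.139.89.10 AND mask = 168.139.89.0
168.139.89.10 AND mask = 168.139.89.0
Yes, same subnet (168.139.89.0)


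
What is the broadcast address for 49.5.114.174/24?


Network: 49.5.114.0/24
Host bits = 8
Set all host bits to 1:
Broadcast: 49.5.114.255


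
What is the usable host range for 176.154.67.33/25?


Network: 176.154.67.0
Broadcast: 176.154.67.127
First usable = network + 1
Last usable = broadcast - 1
Range: 176.154.67.1 to 176.154.67.126


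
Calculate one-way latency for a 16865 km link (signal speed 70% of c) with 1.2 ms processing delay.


Speed = 0.7 * 3e5 km/s = 210000 km/s
Propagation delay = 16865 / 210000 = 0.0803 s = 80.3095 ms
Processing delay = 1.2 ms
Total one-way latency = 81.5095 ms


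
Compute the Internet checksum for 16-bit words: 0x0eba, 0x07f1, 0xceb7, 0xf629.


Sum all words (with carry folding):
+ 0x0eba = 0x0eba
+ 0x07f1 = 0x16ab
+ 0xceb7 = 0xe562
+ 0xf629 = 0xdb8c
One's complement: ~0xdb8c
Checksum = 0x2473


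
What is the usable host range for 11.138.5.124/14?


Network: 11.136.0.0
Broadcast: 11.139.255.255
First usable = network + 1
Last usable = broadcast - 1
Range: 11.136.0.1 to 11.139.255.254


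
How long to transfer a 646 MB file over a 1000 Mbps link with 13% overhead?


Effective throughput = 1000 * (1 - 13/100) = 870 Mbps
File size in Mb = 646 * 8 = 5168 Mb
Time = 5168 / 870
Time = 5.9402 seconds


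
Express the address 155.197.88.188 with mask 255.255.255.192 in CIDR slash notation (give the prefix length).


Binary: 11111111.11111111.11111111.11000000
Count leading 1s
Prefix: /26


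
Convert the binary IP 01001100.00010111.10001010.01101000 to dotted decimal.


01001100 = 76
00010111 = 23
10001010 = 138
01101000 = 104
IP: 76.23.138.104


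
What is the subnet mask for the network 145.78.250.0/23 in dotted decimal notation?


/23 means 23 network bits, 9 host bits
Binary: 11111111111111111111111000000000
Mask: 255.255.254.0


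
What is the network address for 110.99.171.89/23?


IP:   01101110.01100011.10101011.01011001
Mask: 11111111.11111111.11111110.00000000
AND operation:
Net:  01101110.01100011.10101010.00000000
Network: 110.99.170.0/23


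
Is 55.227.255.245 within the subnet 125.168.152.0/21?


Subnet network: 125.168.152.0
Test IP AND mask: 55.227.248.0
No, 55.227.255.245 is not in 125.168.152.0/21


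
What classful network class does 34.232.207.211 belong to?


First octet: 34
Binary: 00100010
0xxxxxxx -> Class A (1-126)
Class A, default mask 255.0.0.0 (/8)


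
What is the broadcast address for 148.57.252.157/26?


Network: 148.57.252.128/26
Host bits = 6
Set all host bits to 1:
Broadcast: 148.57.252.191


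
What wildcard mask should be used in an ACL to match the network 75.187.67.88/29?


Subnet mask: 255.255.255.248
Wildcard = 255.255.255.255 - subnet mask
255 - 255 = 0
255 - 255 = 0
255 - 255 = 0
255 - 248 = 7
Wildcard: 0.0.0.7


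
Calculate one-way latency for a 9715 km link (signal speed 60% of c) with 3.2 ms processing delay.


Speed = 0.6 * 3e5 km/s = 180000 km/s
Propagation delay = 9715 / 180000 = 0.054 s = 53.9722 ms
Processing delay = 3.2 ms
Total one-way latency = 57.1722 ms


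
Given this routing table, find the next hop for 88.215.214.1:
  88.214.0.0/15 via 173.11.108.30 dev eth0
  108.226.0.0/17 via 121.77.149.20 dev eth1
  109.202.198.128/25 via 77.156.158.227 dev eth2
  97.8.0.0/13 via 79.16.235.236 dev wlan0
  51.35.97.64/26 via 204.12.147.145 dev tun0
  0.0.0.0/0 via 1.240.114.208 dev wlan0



Longest prefix match for 88.215.214.1:
  /15 88.214.0.0: MATCH
  /17 108.226.0.0: no
  /25 109.202.198.128: no
  /13 97.8.0.0: no
  /26 51.35.97.64: no
  /0 0.0.0.0: MATCH
Selected: next-hop 173.11.108.30 via eth0 (matched /15)


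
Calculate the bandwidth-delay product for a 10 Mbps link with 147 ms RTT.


BDP = bandwidth * RTT
= 10 Mbps * 147 ms
= 10 * 1e6 * 147 / 1000 bits
= 1470000 bits
= 183750 bytes
= 179.4434 KB
BDP = 1470000 bits (183750 bytes)


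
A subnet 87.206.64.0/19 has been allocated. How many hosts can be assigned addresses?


Host bits = 32 - 19 = 13
Total addresses = 2^13 = 8192
Usable = total - 2 (network and broadcast)
Usable hosts: 8190


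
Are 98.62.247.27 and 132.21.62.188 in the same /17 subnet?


Mask: 255.255.128.0
98.62.247.27 AND mask = 98.62.128.0
132.21.62.188 AND mask = 132.21.0.0
No, different subnets (98.62.128.0 vs 132.21.0.0)


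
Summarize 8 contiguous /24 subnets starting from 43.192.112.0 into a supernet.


Original prefix: /24
Number of subnets: 8 = 2^3
New prefix = 24 - 3 = 21
Supernet: 43.192.112.0/21


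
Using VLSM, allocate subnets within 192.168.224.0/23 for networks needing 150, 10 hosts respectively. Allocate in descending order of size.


150 hosts -> /24 (254 usable): 192.168.224.0/24
10 hosts -> /28 (14 usable): 192.168.225.0/28
Allocation: 192.168.224.0/24 (150 hosts, 254 usable); 192.168.225.0/28 (10 hosts, 14 usable)


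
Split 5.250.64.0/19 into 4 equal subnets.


New prefix = 19 + 2 = 21
Each subnet has 2048 addresses
  5.250.64.0/21
  5.250.72.0/21
  5.250.80.0/21
  5.250.88.0/21
Subnets: 5.250.64.0/21, 5.250.72.0/21, 5.250.80.0/21, 5.250.88.0/21


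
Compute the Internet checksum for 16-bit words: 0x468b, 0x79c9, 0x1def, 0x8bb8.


Sum all words (with carry folding):
+ 0x468b = 0x468b
+ 0x79c9 = 0xc054
+ 0x1def = 0xde43
+ 0x8bb8 = 0x69fc
One's complement: ~0x69fc
Checksum = 0x9603


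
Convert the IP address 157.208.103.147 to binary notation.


157 = 10011101
208 = 11010000
103 = 01100111
147 = 10010011
Binary: 10011101.11010000.01100111.10010011


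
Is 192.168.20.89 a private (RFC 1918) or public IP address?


RFC 1918 private ranges:
  10.0.0.0/8 (10.0.0.0 - 10.255.255.255)
  172.16.0.0/12 (172.16.0.0 - 172.31.255.255)
  192.168.0.0/16 (192.168.0.0 - 192.168.255.255)
Private (in 192.168.0.0/16)


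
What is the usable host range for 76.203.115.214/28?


Network: 76.203.115.208
Broadcast: 76.203.115.223
First usable = network + 1
Last usable = broadcast - 1
Range: 76.203.115.209 to 76.203.115.222
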